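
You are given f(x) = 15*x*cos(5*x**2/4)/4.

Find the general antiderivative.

The substitution u = 5*x**2/4 works: f is exactly (dF/du)*(du/dx) for that inner function.
Check: d/dx[3*sin(5*x**2/4)/2] = 15*x*cos(5*x**2/4)/4 = f(x).

F(x) = 3*sin(5*x**2/4)/2 + C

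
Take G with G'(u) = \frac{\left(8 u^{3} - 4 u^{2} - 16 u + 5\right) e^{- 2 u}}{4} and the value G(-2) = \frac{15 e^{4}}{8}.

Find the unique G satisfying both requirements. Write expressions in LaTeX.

Recognize the product-rule pattern: G'(u) = v'r + vr' with v = - u^{3} - u^{2} + u - \frac{1}{8}, r = e^{- 2 u}, so integration by parts undoes it.
A general antiderivative is \frac{\left(- 8 u^{3} - 8 u^{2} + 8 u - 1\right) e^{- 2 u}}{8} + C.
The condition gives C = \frac{15 e^{4}}{8} - (\frac{15 e^{4}}{8}) = 0.
So G(u) = \frac{\left(- 8 u^{3} - 8 u^{2} + 8 u - 1\right) e^{- 2 u}}{8}.
Check: d/du[\frac{\left(- 8 u^{3} - 8 u^{2} + 8 u - 1\right) e^{- 2 u}}{8}] = \frac{\left(8 u^{3} - 4 u^{2} - 16 u + 5\right) e^{- 2 u}}{4} = G'(u).

G(u) = \frac{\left(- 8 u^{3} - 8 u^{2} + 8 u - 1\right) e^{- 2 u}}{8}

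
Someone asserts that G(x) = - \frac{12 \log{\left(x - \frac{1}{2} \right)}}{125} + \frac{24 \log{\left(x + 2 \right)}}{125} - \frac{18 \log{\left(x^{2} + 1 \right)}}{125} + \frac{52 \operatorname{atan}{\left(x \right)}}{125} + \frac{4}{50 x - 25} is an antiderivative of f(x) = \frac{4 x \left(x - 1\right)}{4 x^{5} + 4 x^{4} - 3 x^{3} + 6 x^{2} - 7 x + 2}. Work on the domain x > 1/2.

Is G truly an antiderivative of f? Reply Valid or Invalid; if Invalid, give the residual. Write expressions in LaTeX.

Invalid: d/dx[G] - f = - \frac{48}{250 x - 125}, which is not 0.

d/dx[G] = \frac{- 96 x^{4} - 144 x^{3} + 500 x^{2} - 644 x + 96}{500 x^{5} + 500 x^{4} - 375 x^{3} + 750 x^{2} - 875 x + 250}
d/dx[G] - f(x) = - \frac{48}{250 x - 125} != 0.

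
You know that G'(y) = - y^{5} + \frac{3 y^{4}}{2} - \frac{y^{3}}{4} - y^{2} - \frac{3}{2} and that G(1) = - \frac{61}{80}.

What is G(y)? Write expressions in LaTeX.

Integrate term by term and add the pieces.
A general antiderivative is - \frac{y^{6}}{6} + \frac{3 y^{5}}{10} - \frac{y^{4}}{16} - \frac{y^{3}}{3} - \frac{3 y}{2} + C.
The condition gives C = - \frac{61}{80} - (- \frac{141}{80}) = 1.
So G(y) = - \frac{y^{6}}{6} + \frac{3 y^{5}}{10} - \frac{y^{4}}{16} - \frac{y^{3}}{3} - \frac{3 y}{2} + 1.
Check: d/dy[- \frac{y^{6}}{6} + \frac{3 y^{5}}{10} - \frac{y^{4}}{16} - \frac{y^{3}}{3} - \frac{3 y}{2} + 1] = - y^{5} + \frac{3 y^{4}}{2} - \frac{y^{3}}{4} - y^{2} - \frac{3}{2} = G'(y).

G(y) = - \frac{y^{6}}{6} + \frac{3 y^{5}}{10} - \frac{y^{4}}{16} - \frac{y^{3}}{3} - \frac{3 y}{2} + 1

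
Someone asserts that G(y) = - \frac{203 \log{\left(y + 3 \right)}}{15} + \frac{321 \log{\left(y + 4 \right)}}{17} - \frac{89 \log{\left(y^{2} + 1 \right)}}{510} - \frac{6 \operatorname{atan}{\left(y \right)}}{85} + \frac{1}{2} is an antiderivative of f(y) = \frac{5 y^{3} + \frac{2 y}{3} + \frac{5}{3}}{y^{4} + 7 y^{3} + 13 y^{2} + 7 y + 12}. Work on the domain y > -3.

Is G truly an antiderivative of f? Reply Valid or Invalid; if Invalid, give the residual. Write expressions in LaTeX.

Valid: G'(y) = f(y).

d/dy[G] = \frac{15 y^{3} + 2 y + 5}{3 y^{4} + 21 y^{3} + 39 y^{2} + 21 y + 36}
This equals f(y) exactly, so the claim holds.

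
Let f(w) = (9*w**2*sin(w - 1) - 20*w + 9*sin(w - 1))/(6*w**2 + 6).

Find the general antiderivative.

Whatever form F(w) takes, F'(w) = f(w) is non-negotiable.
Check: d/dw[-5*log(w**2 + 1)/3 - 3*cos(w - 1)/2] = (9*w**2*sin(w - 1) - 20*w + 9*sin(w - 1))/(6*w**2 + 6) = f(w).

F(w) = -5*log(w**2 + 1)/3 - 3*cos(w - 1)/2 + C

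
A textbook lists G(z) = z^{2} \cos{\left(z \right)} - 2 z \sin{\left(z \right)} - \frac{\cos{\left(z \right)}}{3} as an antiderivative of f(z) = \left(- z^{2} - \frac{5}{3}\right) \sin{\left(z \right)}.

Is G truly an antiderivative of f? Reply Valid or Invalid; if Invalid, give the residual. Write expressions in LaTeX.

Valid. The derivative of G reproduces f.

d/dz[G] = - z^{2} \sin{\left(z \right)} - \frac{5 \sin{\left(z \right)}}{3}
This equals f(z) exactly, so the claim holds.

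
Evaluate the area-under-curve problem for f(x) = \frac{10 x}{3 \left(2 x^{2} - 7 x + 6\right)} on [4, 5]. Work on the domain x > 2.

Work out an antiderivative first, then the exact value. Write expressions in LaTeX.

The denominator factors as 3 \left(x - 2\right) \left(2 x - 3\right); partial fractions split f into directly integrable pieces: - \frac{10}{2 x - 3} + \frac{20}{3 \left(x - 2\right)}.
F(x) = \frac{5 \left(4 \log{\left(x - 2 \right)} - 3 \log{\left(x - \frac{3}{2} \right)}\right)}{3} is an antiderivative of f.
Check: d/dx[\frac{5 \left(4 \log{\left(x - 2 \right)} - 3 \log{\left(x - \frac{3}{2} \right)}\right)}{3}] = \frac{10 x}{6 x^{2} - 21 x + 18}, which equals f(x).
F(5) = - 5 \log{\left(\frac{7}{2} \right)} + \frac{20 \log{\left(3 \right)}}{3}; F(4) = - 5 \log{\left(\frac{5}{2} \right)} + \frac{20 \log{\left(2 \right)}}{3}.
Integral = F(5) - F(4) = - 5 \log{\left(\frac{7}{2} \right)} - \frac{20 \log{\left(2 \right)}}{3} + 5 \log{\left(\frac{5}{2} \right)} + \frac{20 \log{\left(3 \right)}}{3}.

Antiderivative: F(x) = \frac{5 \left(4 \log{\left(x - 2 \right)} - 3 \log{\left(x - \frac{3}{2} \right)}\right)}{3}; value = - 5 \log{\left(\frac{7}{2} \right)} - \frac{20 \log{\left(2 \right)}}{3} + 5 \log{\left(\frac{5}{2} \right)} + \frac{20 \log{\left(3 \right)}}{3}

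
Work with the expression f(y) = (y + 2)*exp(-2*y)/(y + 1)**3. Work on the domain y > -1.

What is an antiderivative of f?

An antiderivative is F(y) = -9/(18*y**2*exp(2*y) + 36*y*exp(2*y) + 18*exp(2*y)).

Recognize the product-rule pattern: f = u'v + uv' with u = -9/(2*(3*y + 3)**2), v = exp(-2*y), so integration by parts undoes it.
Check: d/dy[-9/(18*y**2*exp(2*y) + 36*y*exp(2*y) + 18*exp(2*y))] = (y + 2)/(y**3*exp(2*y) + 3*y**2*exp(2*y) + 3*y*exp(2*y) + exp(2*y)), which equals f(y).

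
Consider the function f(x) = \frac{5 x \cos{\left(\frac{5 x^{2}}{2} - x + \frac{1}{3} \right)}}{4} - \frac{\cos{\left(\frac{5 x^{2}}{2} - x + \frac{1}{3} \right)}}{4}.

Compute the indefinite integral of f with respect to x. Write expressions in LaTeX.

The substitution u = \frac{5 x^{2}}{2} - x + \frac{1}{3} works: f is exactly (dF/du)*(du/dx) for that inner function.
Check: d/dx[\frac{\sin{\left(\frac{5 x^{2}}{2} - x + \frac{1}{3} \right)}}{4}] = \frac{5 x \cos{\left(\frac{5 x^{2}}{2} - x + \frac{1}{3} \right)}}{4} - \frac{\cos{\left(\frac{5 x^{2}}{2} - x + \frac{1}{3} \right)}}{4} = f(x).

F(x) = \frac{\sin{\left(\frac{5 x^{2}}{2} - x + \frac{1}{3} \right)}}{4} + C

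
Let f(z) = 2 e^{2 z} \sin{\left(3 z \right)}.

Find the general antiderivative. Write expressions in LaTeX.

Whatever form F(z) takes, F'(z) = f(z) is non-negotiable.
Check: d/dz[\frac{2 \left(2 \sin{\left(3 z \right)} - 3 \cos{\left(3 z \right)}\right) e^{2 z}}{13}] = 2 e^{2 z} \sin{\left(3 z \right)} = f(z).

F(z) = \frac{2 \left(2 \sin{\left(3 z \right)} - 3 \cos{\left(3 z \right)}\right) e^{2 z}}{13} + C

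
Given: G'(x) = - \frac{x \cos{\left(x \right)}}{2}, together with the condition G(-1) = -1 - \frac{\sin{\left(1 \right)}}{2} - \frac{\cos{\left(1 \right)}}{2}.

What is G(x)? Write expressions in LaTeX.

G(x) = \frac{- x \sin{\left(x \right)} - \cos{\left(x \right)} - 2}{2}

For G(x) to be correct, d/dx[G] must agree with the stated G'(x) identically.
A general antiderivative is - \frac{x \sin{\left(x \right)}}{2} - \frac{\cos{\left(x \right)}}{2} + C.
The condition gives C = -1 - \frac{\sin{\left(1 \right)}}{2} - \frac{\cos{\left(1 \right)}}{2} - (- \frac{\sin{\left(1 \right)}}{2} - \frac{\cos{\left(1 \right)}}{2}) = -1.
So G(x) = \frac{- x \sin{\left(x \right)} - \cos{\left(x \right)} - 2}{2}.
Check: d/dx[\frac{- x \sin{\left(x \right)} - \cos{\left(x \right)} - 2}{2}] = - \frac{x \cos{\left(x \right)}}{2} = G'(x).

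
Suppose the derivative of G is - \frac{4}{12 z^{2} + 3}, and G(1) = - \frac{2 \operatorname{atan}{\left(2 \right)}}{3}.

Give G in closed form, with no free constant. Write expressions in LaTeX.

Check a candidate G(z) by differentiating: d/dz[G] must match the given G'(z).
A general antiderivative is - \frac{2 \operatorname{atan}{\left(2 z \right)}}{3} + C.
The condition gives C = - \frac{2 \operatorname{atan}{\left(2 \right)}}{3} - (- \frac{2 \operatorname{atan}{\left(2 \right)}}{3}) = 0.
So G(z) = - \frac{2 \operatorname{atan}{\left(2 z \right)}}{3}.
Check: d/dz[- \frac{2 \operatorname{atan}{\left(2 z \right)}}{3}] = - \frac{4}{12 z^{2} + 3} = G'(z).

G(z) = - \frac{2 \operatorname{atan}{\left(2 z \right)}}{3}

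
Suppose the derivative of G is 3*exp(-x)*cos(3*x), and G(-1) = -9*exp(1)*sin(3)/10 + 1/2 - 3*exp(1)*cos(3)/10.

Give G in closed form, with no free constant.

Recover the given G'(x) by differentiating a candidate G(x); any mismatch rules it out.
A general antiderivative is 9*exp(-x)*sin(3*x)/10 - 3*exp(-x)*cos(3*x)/10 + C.
The condition gives C = -9*exp(1)*sin(3)/10 + 1/2 - 3*exp(1)*cos(3)/10 - (-9*exp(1)*sin(3)/10 - 3*exp(1)*cos(3)/10) = 1/2.
So G(x) = 1/2 + 9*exp(-x)*sin(3*x)/10 - 3*exp(-x)*cos(3*x)/10.
Check: d/dx[1/2 + 9*exp(-x)*sin(3*x)/10 - 3*exp(-x)*cos(3*x)/10] = 3*exp(-x)*cos(3*x) = G'(x).

G(x) = 1/2 + 9*exp(-x)*sin(3*x)/10 - 3*exp(-x)*cos(3*x)/10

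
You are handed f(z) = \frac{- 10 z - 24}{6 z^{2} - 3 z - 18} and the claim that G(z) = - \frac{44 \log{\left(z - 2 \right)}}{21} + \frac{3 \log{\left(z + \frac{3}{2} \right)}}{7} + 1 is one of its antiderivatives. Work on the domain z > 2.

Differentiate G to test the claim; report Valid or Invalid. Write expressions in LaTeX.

Valid - differentiating G returns exactly f.

d/dz[G] = \frac{- 10 z - 24}{6 z^{2} - 3 z - 18}
This equals f(z) exactly, so the claim holds.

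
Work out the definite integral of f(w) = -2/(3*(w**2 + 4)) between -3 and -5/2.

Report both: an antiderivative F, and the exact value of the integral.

Differentiate the proposed F(w) back; it has to land on f(w) exactly.
F(w) = -atan(w/2)/3 is an antiderivative of f.
Check: d/dw[-atan(w/2)/3] = -2/(3*w**2 + 12), which equals f(w).
F(-5/2) = atan(5/4)/3; F(-3) = atan(3/2)/3.
Integral = F(-5/2) - F(-3) = -atan(3/2)/3 + atan(5/4)/3.

Antiderivative: F(w) = -atan(w/2)/3; value = -atan(3/2)/3 + atan(5/4)/3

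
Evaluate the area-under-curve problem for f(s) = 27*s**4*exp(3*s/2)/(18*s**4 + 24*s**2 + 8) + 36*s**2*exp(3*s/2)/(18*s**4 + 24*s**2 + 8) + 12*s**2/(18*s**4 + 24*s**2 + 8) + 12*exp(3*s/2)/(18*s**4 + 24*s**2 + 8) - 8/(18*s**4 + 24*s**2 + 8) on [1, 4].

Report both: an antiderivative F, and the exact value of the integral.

Integrate term by term and add the pieces.
F(s) = (-2*s + (3*s**2 + 2)*exp(3*s/2))/(3*s**2 + 2) is an antiderivative of f.
Check: d/ds[(-2*s + (3*s**2 + 2)*exp(3*s/2))/(3*s**2 + 2)] = (27*s**4*exp(3*s/2) + 36*s**2*exp(3*s/2) + 12*s**2 + 12*exp(3*s/2) - 8)/(18*s**4 + 24*s**2 + 8), which equals f(s).
F(4) = -4/25 + exp(6); F(1) = -2/5 + exp(3/2).
Integral = F(4) - F(1) = -exp(3/2) + 6/25 + exp(6).

Antiderivative: F(s) = (-2*s + (3*s**2 + 2)*exp(3*s/2))/(3*s**2 + 2); value = -exp(3/2) + 6/25 + exp(6)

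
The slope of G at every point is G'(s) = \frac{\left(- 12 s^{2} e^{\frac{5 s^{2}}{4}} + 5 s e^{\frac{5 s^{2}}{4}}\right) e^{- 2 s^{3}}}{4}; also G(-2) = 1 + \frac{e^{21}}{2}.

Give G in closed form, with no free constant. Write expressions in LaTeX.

The substitution u = - 2 s^{3} + \frac{5 s^{2}}{4} works: G'(s) is exactly (dG/du)*(du/ds) for that inner function.
A general antiderivative is \frac{e^{- 2 s^{3} + \frac{5 s^{2}}{4}}}{2} + C.
The condition gives C = 1 + \frac{e^{21}}{2} - (\frac{e^{21}}{2}) = 1.
So G(s) = \frac{e^{\frac{5 s^{2}}{4}} e^{- 2 s^{3}}}{2} + 1.
Check: d/ds[\frac{e^{\frac{5 s^{2}}{4}} e^{- 2 s^{3}}}{2} + 1] = \frac{\left(- 12 s^{2} e^{\frac{5 s^{2}}{4}} + 5 s e^{\frac{5 s^{2}}{4}}\right) e^{- 2 s^{3}}}{4} = G'(s).

G(s) = \frac{e^{\frac{5 s^{2}}{4}} e^{- 2 s^{3}}}{2} + 1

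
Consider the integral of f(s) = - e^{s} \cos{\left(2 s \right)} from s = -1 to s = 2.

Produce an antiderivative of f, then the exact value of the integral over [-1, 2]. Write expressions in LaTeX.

Since d/ds undoes antidifferentiation here, F'(s) = f(s) is required of F(s).
F(s) = - \frac{2 e^{s} \sin{\left(2 s \right)}}{5} - \frac{e^{s} \cos{\left(2 s \right)}}{5} is an antiderivative of f.
Check: d/ds[- \frac{2 e^{s} \sin{\left(2 s \right)}}{5} - \frac{e^{s} \cos{\left(2 s \right)}}{5}] = - e^{s} \cos{\left(2 s \right)} = f(s).
F(2) = - \frac{e^{2} \cos{\left(4 \right)}}{5} - \frac{2 e^{2} \sin{\left(4 \right)}}{5}; F(-1) = - \frac{\cos{\left(2 \right)}}{5 e} + \frac{2 \sin{\left(2 \right)}}{5 e}.
Integral = F(2) - F(-1) = - \frac{2 \sin{\left(2 \right)}}{5 e} + \frac{\cos{\left(2 \right)}}{5 e} - \frac{e^{2} \cos{\left(4 \right)}}{5} - \frac{2 e^{2} \sin{\left(4 \right)}}{5}.

Antiderivative: F(s) = - \frac{2 e^{s} \sin{\left(2 s \right)}}{5} - \frac{e^{s} \cos{\left(2 s \right)}}{5}; value = - \frac{2 \sin{\left(2 \right)}}{5 e} + \frac{\cos{\left(2 \right)}}{5 e} - \frac{e^{2} \cos{\left(4 \right)}}{5} - \frac{2 e^{2} \sin{\left(4 \right)}}{5}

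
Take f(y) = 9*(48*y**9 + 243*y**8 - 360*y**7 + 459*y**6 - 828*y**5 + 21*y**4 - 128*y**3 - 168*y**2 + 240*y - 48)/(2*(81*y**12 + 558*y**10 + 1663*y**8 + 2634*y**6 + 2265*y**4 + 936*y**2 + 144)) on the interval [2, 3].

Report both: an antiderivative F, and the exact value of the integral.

Check any antiderivative F(y) by computing F'(y) and comparing it with f(y).
F(y) = (3 - 3*y/2)/(y**4/3 + y**2 + 1) - 2/(3*y**2/2 + 2/3) is an antiderivative of f.
Check: d/dy[(3 - 3*y/2)/(y**4/3 + y**2 + 1) - 2/(3*y**2/2 + 2/3)] = (432*y**9 + 2187*y**8 - 3240*y**7 + 4131*y**6 - 7452*y**5 + 189*y**4 - 1152*y**3 - 1512*y**2 + 2160*y - 432)/(162*y**12 + 1116*y**10 + 3326*y**8 + 5268*y**6 + 4530*y**4 + 1872*y**2 + 288), which equals f(y).
F(3) = -1143/6290; F(2) = -3/10.
Integral = F(3) - F(2) = 372/3145.

Antiderivative: F(y) = (3 - 3*y/2)/(y**4/3 + y**2 + 1) - 2/(3*y**2/2 + 2/3); value = 372/3145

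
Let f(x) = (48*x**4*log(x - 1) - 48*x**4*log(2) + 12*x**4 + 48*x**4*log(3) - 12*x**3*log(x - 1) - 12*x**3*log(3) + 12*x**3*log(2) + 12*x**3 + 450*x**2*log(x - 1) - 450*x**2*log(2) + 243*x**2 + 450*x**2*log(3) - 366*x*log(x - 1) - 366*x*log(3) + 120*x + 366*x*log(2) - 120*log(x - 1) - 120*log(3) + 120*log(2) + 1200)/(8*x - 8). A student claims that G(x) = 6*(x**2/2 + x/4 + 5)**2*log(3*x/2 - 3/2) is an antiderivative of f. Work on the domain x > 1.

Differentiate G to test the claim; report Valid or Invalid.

d/dx[G] = (48*x**4*log(x - 1) - 48*x**4*log(2) + 12*x**4 + 48*x**4*log(3) - 12*x**3*log(x - 1) - 12*x**3*log(3) + 12*x**3*log(2) + 12*x**3 + 450*x**2*log(x - 1) - 450*x**2*log(2) + 243*x**2 + 450*x**2*log(3) - 366*x*log(x - 1) - 366*x*log(3) + 120*x + 366*x*log(2) - 120*log(x - 1) - 120*log(3) + 120*log(2) + 1200)/(8*x - 8)
This equals f(x) exactly, so the claim holds.

Valid - differentiating G returns exactly f.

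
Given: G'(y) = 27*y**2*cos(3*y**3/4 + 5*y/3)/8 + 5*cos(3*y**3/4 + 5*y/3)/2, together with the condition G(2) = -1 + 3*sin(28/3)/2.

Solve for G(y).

G(y) = 3*sin(3*y**3/4 + 5*y/3)/2 - 1

G'(y) matches the chain-rule pattern g'(h)*h' with inner function h(y) = 3*y**3/4 + 5*y/3; substituting u = h(y) collapses the integral.
A general antiderivative is 3*sin(3*y**3/4 + 5*y/3)/2 + C.
The condition gives C = -1 + 3*sin(28/3)/2 - (3*sin(28/3)/2) = -1.
So G(y) = 3*sin(3*y**3/4 + 5*y/3)/2 - 1.
Check: d/dy[3*sin(3*y**3/4 + 5*y/3)/2 - 1] = 27*y**2*cos(3*y**3/4 + 5*y/3)/8 + 5*cos(3*y**3/4 + 5*y/3)/2 = G'(y).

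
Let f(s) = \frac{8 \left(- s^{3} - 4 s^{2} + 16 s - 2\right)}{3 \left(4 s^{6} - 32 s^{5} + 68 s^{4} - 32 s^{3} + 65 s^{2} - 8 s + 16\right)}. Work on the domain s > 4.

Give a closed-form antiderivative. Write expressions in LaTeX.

An antiderivative is F(s) = \frac{s}{3 s^{3} - 12 s^{2} + \frac{3 s}{2} - 6} + \frac{4}{3 s^{3} - 12 s^{2} + \frac{3 s}{2} - 6}.

Differentiate the proposed F(s) back; it has to land on f(s) exactly.
Check: d/ds[\frac{s}{3 s^{3} - 12 s^{2} + \frac{3 s}{2} - 6} + \frac{4}{3 s^{3} - 12 s^{2} + \frac{3 s}{2} - 6}] = \frac{- 8 s^{3} - 32 s^{2} + 128 s - 16}{12 s^{6} - 96 s^{5} + 204 s^{4} - 96 s^{3} + 195 s^{2} - 24 s + 48}, which equals f(s).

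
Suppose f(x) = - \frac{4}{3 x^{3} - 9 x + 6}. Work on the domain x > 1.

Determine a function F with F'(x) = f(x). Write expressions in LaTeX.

Factor the denominator (3 \left(x - 1\right)^{2} \left(x + 2\right)) and decompose: f = - \frac{4}{27 \left(x + 2\right)} + \frac{4}{27 \left(x - 1\right)} - \frac{4}{9 \left(x - 1\right)^{2}}; each piece integrates to a log, atan, or power term.
Check: d/dx[\frac{4 x \log{\left(x - 1 \right)} - 4 x \log{\left(x + 2 \right)} - 4 \log{\left(x - 1 \right)} + 4 \log{\left(x + 2 \right)} + 12}{27 x - 27}] = - \frac{4}{3 x^{3} - 9 x + 6} = f(x).

An antiderivative is F(x) = \frac{4 x \log{\left(x - 1 \right)} - 4 x \log{\left(x + 2 \right)} - 4 \log{\left(x - 1 \right)} + 4 \log{\left(x + 2 \right)} + 12}{27 x - 27}.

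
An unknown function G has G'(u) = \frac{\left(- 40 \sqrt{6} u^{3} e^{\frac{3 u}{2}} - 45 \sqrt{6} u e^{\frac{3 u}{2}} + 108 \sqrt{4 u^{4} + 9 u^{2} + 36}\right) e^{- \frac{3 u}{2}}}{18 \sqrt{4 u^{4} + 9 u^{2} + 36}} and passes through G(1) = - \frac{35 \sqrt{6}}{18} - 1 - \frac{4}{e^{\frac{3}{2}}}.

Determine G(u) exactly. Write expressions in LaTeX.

G(u) = - \frac{\left(5 \sqrt{6} \sqrt{4 u^{4} + 9 u^{2} + 36} e^{\frac{3 u}{2}} + 18 e^{\frac{3 u}{2}} + 72\right) e^{- \frac{3 u}{2}}}{18}

Recover the given G'(u) by differentiating a candidate G(u); any mismatch rules it out.
A general antiderivative is - \frac{5 \sqrt{\frac{2 u^{4}}{3} + \frac{3 u^{2}}{2} + 6}}{3} - 4 e^{- \frac{3 u}{2}} + C.
The condition gives C = - \frac{35 \sqrt{6}}{18} - 1 - \frac{4}{e^{\frac{3}{2}}} - (- \frac{35 \sqrt{6}}{18} - \frac{4}{e^{\frac{3}{2}}}) = -1.
So G(u) = - \frac{\left(5 \sqrt{6} \sqrt{4 u^{4} + 9 u^{2} + 36} e^{\frac{3 u}{2}} + 18 e^{\frac{3 u}{2}} + 72\right) e^{- \frac{3 u}{2}}}{18}.
Check: d/du[- \frac{\left(5 \sqrt{6} \sqrt{4 u^{4} + 9 u^{2} + 36} e^{\frac{3 u}{2}} + 18 e^{\frac{3 u}{2}} + 72\right) e^{- \frac{3 u}{2}}}{18}] = \frac{\left(- 40 \sqrt{6} u^{3} e^{\frac{3 u}{2}} - 45 \sqrt{6} u e^{\frac{3 u}{2}} + 108 \sqrt{4 u^{4} + 9 u^{2} + 36}\right) e^{- \frac{3 u}{2}}}{18 \sqrt{4 u^{4} + 9 u^{2} + 36}} = G'(u).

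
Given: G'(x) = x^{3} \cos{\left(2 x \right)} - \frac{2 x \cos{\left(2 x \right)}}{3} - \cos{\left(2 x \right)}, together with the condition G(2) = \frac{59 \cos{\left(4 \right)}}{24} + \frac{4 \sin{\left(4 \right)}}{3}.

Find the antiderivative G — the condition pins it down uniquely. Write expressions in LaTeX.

G(x) = \frac{12 x^{3} \sin{\left(2 x \right)} + 18 x^{2} \cos{\left(2 x \right)} - 26 x \sin{\left(2 x \right)} - 12 \sin{\left(2 x \right)} - 13 \cos{\left(2 x \right)}}{24}

The integrand splits into summands that can be handled one at a time.
A general antiderivative is \frac{x^{3} \sin{\left(2 x \right)}}{2} + \frac{3 x^{2} \cos{\left(2 x \right)}}{4} - \frac{13 x \sin{\left(2 x \right)}}{12} - \frac{\sin{\left(2 x \right)}}{2} - \frac{13 \cos{\left(2 x \right)}}{24} + C.
The condition gives C = \frac{59 \cos{\left(4 \right)}}{24} + \frac{4 \sin{\left(4 \right)}}{3} - (\frac{59 \cos{\left(4 \right)}}{24} + \frac{4 \sin{\left(4 \right)}}{3}) = 0.
So G(x) = \frac{12 x^{3} \sin{\left(2 x \right)} + 18 x^{2} \cos{\left(2 x \right)} - 26 x \sin{\left(2 x \right)} - 12 \sin{\left(2 x \right)} - 13 \cos{\left(2 x \right)}}{24}.
Check: d/dx[\frac{12 x^{3} \sin{\left(2 x \right)} + 18 x^{2} \cos{\left(2 x \right)} - 26 x \sin{\left(2 x \right)} - 12 \sin{\left(2 x \right)} - 13 \cos{\left(2 x \right)}}{24}] = x^{3} \cos{\left(2 x \right)} - \frac{2 x \cos{\left(2 x \right)}}{3} - \cos{\left(2 x \right)} = G'(x).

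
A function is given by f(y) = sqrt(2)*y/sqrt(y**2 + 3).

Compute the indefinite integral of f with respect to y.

F(y) = sqrt(2*y**2 + 6) + C

The substitution u = 2*y**2 + 6 works: f is exactly (dF/du)*(du/dy) for that inner function.
Check: d/dy[sqrt(2*y**2 + 6)] = sqrt(2)*y/sqrt(y**2 + 3) = f(y).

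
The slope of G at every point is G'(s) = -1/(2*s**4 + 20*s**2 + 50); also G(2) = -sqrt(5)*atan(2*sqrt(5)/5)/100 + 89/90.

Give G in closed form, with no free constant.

Since d/ds undoes antidifferentiation here, G(s) must give back the stated G'(s).
A general antiderivative is -s/(20*s**2 + 100) - sqrt(5)*atan(sqrt(5)*s/5)/100 + C.
The condition gives C = -sqrt(5)*atan(2*sqrt(5)/5)/100 + 89/90 - (-sqrt(5)*atan(2*sqrt(5)/5)/100 - 1/90) = 1.
So G(s) = (100*s**2 - 5*s - sqrt(5)*(s**2 + 5)*atan(sqrt(5)*s/5) + 500)/(100*(s**2 + 5)).
Check: d/ds[(100*s**2 - 5*s - sqrt(5)*(s**2 + 5)*atan(sqrt(5)*s/5) + 500)/(100*(s**2 + 5))] = -1/(2*s**4 + 20*s**2 + 50) = G'(s).

G(s) = (100*s**2 - 5*s - sqrt(5)*(s**2 + 5)*atan(sqrt(5)*s/5) + 500)/(100*(s**2 + 5))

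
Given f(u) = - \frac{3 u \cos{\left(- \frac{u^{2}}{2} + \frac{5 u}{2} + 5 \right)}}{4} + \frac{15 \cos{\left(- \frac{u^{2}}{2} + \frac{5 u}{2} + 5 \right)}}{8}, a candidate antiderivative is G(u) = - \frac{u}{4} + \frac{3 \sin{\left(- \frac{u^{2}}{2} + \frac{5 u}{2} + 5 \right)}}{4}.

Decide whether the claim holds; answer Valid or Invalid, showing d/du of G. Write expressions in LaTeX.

Invalid: d/du[G] - f = - \frac{1}{4}, which is not 0.

d/du[G] = - \frac{3 u \cos{\left(- \frac{u^{2}}{2} + \frac{5 u}{2} + 5 \right)}}{4} + \frac{15 \cos{\left(- \frac{u^{2}}{2} + \frac{5 u}{2} + 5 \right)}}{8} - \frac{1}{4}
d/du[G] - f(u) = - \frac{1}{4} != 0.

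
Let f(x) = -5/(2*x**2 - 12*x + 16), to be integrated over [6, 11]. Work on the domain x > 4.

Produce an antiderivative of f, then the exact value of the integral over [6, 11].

The denominator factors as 2*(x - 4)*(x - 2); partial fractions split f into directly integrable pieces: 5/(4*(x - 2)) - 5/(4*(x - 4)).
F(x) = -5*log(x - 4)/4 + 5*log(x - 2)/4 is an antiderivative of f.
Check: d/dx[-5*log(x - 4)/4 + 5*log(x - 2)/4] = -5/(2*x**2 - 12*x + 16) = f(x).
F(11) = -5*log(7)/4 + 5*log(9)/4; F(6) = -5*log(2)/4 + 5*log(4)/4.
Integral = F(11) - F(6) = -5*log(7)/4 - 5*log(4)/4 + 5*log(2)/4 + 5*log(9)/4.

Antiderivative: F(x) = -5*log(x - 4)/4 + 5*log(x - 2)/4; value = -5*log(7)/4 - 5*log(4)/4 + 5*log(2)/4 + 5*log(9)/4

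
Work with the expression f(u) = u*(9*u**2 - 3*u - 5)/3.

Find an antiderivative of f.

Differentiate the proposed F(u) back; it has to land on f(u) exactly.
Check: d/du[3*u**4/4 - u**3/3 - 5*u**2/6] = 3*u**3 - u**2 - 5*u/3, which equals f(u).

An antiderivative is F(u) = 3*u**4/4 - u**3/3 - 5*u**2/6.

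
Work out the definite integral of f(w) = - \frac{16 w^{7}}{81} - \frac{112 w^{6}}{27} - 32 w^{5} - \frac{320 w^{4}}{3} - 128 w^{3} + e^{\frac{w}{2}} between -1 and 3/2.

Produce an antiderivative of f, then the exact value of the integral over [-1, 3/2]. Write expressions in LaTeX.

Antiderivative: F(w) = - \frac{2 w^{8}}{81} - \frac{16 w^{7}}{27} - \frac{16 w^{6}}{3} - \frac{64 w^{5}}{3} - 32 w^{4} + 2 e^{\frac{w}{2}}; value = - \frac{3940625}{10368} - \frac{2}{e^{\frac{1}{2}}} + 2 e^{\frac{3}{4}}

Integrate term by term and add the pieces.
F(w) = - \frac{2 w^{8}}{81} - \frac{16 w^{7}}{27} - \frac{16 w^{6}}{3} - \frac{64 w^{5}}{3} - 32 w^{4} + 2 e^{\frac{w}{2}} is an antiderivative of f.
Check: d/dw[- \frac{2 w^{8}}{81} - \frac{16 w^{7}}{27} - \frac{16 w^{6}}{3} - \frac{64 w^{5}}{3} - 32 w^{4} + 2 e^{\frac{w}{2}}] = - \frac{16 w^{7}}{81} - \frac{112 w^{6}}{27} - 32 w^{5} - \frac{320 w^{4}}{3} - 128 w^{3} + e^{\frac{w}{2}} = f(w).
F(3/2) = - \frac{50625}{128} + 2 e^{\frac{3}{4}}; F(-1) = - \frac{1250}{81} + \frac{2}{e^{\frac{1}{2}}}.
Integral = F(3/2) - F(-1) = - \frac{3940625}{10368} - \frac{2}{e^{\frac{1}{2}}} + 2 e^{\frac{3}{4}}.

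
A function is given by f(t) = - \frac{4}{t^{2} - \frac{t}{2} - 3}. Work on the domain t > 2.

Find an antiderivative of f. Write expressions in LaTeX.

An antiderivative is F(t) = - \frac{8 \log{\left(t - 2 \right)}}{7} + \frac{8 \log{\left(t + \frac{3}{2} \right)}}{7}.

Factor the denominator (\left(t - 2\right) \left(2 t + 3\right)) and decompose: f = \frac{16}{7 \left(2 t + 3\right)} - \frac{8}{7 \left(t - 2\right)}; each piece integrates to a log, atan, or power term.
Check: d/dt[- \frac{8 \log{\left(t - 2 \right)}}{7} + \frac{8 \log{\left(t + \frac{3}{2} \right)}}{7}] = - \frac{8}{2 t^{2} - t - 6}, which equals f(t).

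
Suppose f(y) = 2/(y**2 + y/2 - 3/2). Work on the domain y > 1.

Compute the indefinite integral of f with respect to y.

F(y) = -4*(-log(y - 1) + log(y + 3/2))/5 + C

Factor the denominator ((y - 1)*(2*y + 3)) and decompose: f = -8/(5*(2*y + 3)) + 4/(5*(y - 1)); each piece integrates to a log, atan, or power term.
Check: d/dy[-4*(-log(y - 1) + log(y + 3/2))/5] = 4/(2*y**2 + y - 3), which equals f(y).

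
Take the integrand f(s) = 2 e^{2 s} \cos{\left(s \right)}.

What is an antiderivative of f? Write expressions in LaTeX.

An antiderivative is F(s) = \frac{2 e^{2 s} \sin{\left(s \right)}}{5} + \frac{4 e^{2 s} \cos{\left(s \right)}}{5}.

Any candidate F(s) must reproduce f(s) exactly when differentiated.
Check: d/ds[\frac{2 e^{2 s} \sin{\left(s \right)}}{5} + \frac{4 e^{2 s} \cos{\left(s \right)}}{5}] = 2 e^{2 s} \cos{\left(s \right)} = f(s).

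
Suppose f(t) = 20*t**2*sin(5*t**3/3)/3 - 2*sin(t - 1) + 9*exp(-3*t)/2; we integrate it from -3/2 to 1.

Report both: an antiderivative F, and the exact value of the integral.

Antiderivative: F(t) = (-8*exp(3*t)*cos(5*t**3/3) + 12*exp(3*t)*cos(t - 1) - 9)*exp(-3*t)/6; value = -3*exp(-3)/2 - 4*cos(5/3)/3 + 4*cos(45/8)/3 - 2*cos(5/2) + 2 + 3*exp(9/2)/2

Integrate term by term and add the pieces.
F(t) = (-8*exp(3*t)*cos(5*t**3/3) + 12*exp(3*t)*cos(t - 1) - 9)*exp(-3*t)/6 is an antiderivative of f.
Check: d/dt[(-8*exp(3*t)*cos(5*t**3/3) + 12*exp(3*t)*cos(t - 1) - 9)*exp(-3*t)/6] = (40*t**2*exp(3*t)*sin(5*t**3/3) - 12*exp(3*t)*sin(t - 1) + 27)*exp(-3*t)/6, which equals f(t).
F(1) = -3*exp(-3)/2 - 4*cos(5/3)/3 + 2; F(-3/2) = -3*exp(9/2)/2 + 2*cos(5/2) - 4*cos(45/8)/3.
Integral = F(1) - F(-3/2) = -3*exp(-3)/2 - 4*cos(5/3)/3 + 4*cos(45/8)/3 - 2*cos(5/2) + 2 + 3*exp(9/2)/2.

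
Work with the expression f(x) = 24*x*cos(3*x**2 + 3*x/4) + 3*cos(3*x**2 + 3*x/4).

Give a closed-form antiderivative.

The substitution u = 3*x**2 + 3*x/4 works: f is exactly (dF/du)*(du/dx) for that inner function.
Check: d/dx[4*sin(3*x**2 + 3*x/4)] = 24*x*cos(3*x**2 + 3*x/4) + 3*cos(3*x**2 + 3*x/4) = f(x).

An antiderivative is F(x) = 4*sin(3*x**2 + 3*x/4).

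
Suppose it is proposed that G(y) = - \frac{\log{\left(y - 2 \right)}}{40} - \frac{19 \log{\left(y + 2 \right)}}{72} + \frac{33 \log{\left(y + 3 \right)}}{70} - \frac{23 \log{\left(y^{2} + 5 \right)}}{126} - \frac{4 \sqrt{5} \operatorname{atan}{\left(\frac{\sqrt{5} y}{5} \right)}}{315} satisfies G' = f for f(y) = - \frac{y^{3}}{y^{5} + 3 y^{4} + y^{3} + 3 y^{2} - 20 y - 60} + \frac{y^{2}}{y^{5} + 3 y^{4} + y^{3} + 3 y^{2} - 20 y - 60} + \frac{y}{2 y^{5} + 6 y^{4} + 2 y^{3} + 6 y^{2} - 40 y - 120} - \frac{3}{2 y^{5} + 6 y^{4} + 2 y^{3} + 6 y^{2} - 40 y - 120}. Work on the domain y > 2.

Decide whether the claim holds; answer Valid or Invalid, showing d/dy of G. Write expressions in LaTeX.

Invalid: d/dy[G] - f = - \frac{23 y}{126 y^{2} + 630}, which is not 0.

d/dy[G] = \frac{- 23 y^{4} - 195 y^{3} + 218 y^{2} + 339 y - 189}{126 y^{5} + 378 y^{4} + 126 y^{3} + 378 y^{2} - 2520 y - 7560}
d/dy[G] - f(y) = - \frac{23 y}{126 y^{2} + 630} != 0.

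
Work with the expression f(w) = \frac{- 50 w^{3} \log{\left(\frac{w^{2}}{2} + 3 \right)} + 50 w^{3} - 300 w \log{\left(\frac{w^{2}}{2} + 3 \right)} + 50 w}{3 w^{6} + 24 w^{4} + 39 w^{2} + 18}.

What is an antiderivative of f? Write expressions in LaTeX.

An antiderivative is F(w) = \frac{25 \log{\left(\frac{w^{2}}{2} + 3 \right)}}{3 \left(w^{2} + 1\right)}.

Recognize the product-rule pattern: f = u'v + uv' with u = \frac{25}{3 \left(w^{2} + 1\right)}, v = \log{\left(\frac{w^{2}}{2} + 3 \right)}, so integration by parts undoes it.
Check: d/dw[\frac{25 \log{\left(\frac{w^{2}}{2} + 3 \right)}}{3 \left(w^{2} + 1\right)}] = \frac{- 50 w^{3} \log{\left(\frac{w^{2}}{2} + 3 \right)} + 50 w^{3} - 300 w \log{\left(\frac{w^{2}}{2} + 3 \right)} + 50 w}{3 w^{6} + 24 w^{4} + 39 w^{2} + 18} = f(w).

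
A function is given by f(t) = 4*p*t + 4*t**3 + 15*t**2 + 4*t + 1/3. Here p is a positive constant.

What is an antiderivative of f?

An antiderivative is F(t) = 2*p*t**2 + t**4 + 5*t**3 + 2*t**2 + t/3.

Integrate term by term and add the pieces.
Check: d/dt[2*p*t**2 + t**4 + 5*t**3 + 2*t**2 + t/3] = 4*p*t + 4*t**3 + 15*t**2 + 4*t + 1/3 = f(t).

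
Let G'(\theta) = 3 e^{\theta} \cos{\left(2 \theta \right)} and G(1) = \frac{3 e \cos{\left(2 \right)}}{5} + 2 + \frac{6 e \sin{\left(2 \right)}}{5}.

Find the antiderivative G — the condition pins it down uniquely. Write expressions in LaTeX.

G(\theta) = \frac{6 e^{\theta} \sin{\left(2 \theta \right)} + 3 e^{\theta} \cos{\left(2 \theta \right)} + 10}{5}

Recover the given G'(\theta) by differentiating a candidate G(\theta); any mismatch rules it out.
A general antiderivative is \frac{6 e^{\theta} \sin{\left(2 \theta \right)}}{5} + \frac{3 e^{\theta} \cos{\left(2 \theta \right)}}{5} + C.
The condition gives C = \frac{3 e \cos{\left(2 \right)}}{5} + 2 + \frac{6 e \sin{\left(2 \right)}}{5} - (\frac{3 e \cos{\left(2 \right)}}{5} + \frac{6 e \sin{\left(2 \right)}}{5}) = 2.
So G(\theta) = \frac{6 e^{\theta} \sin{\left(2 \theta \right)} + 3 e^{\theta} \cos{\left(2 \theta \right)} + 10}{5}.
Check: d/d\theta[\frac{6 e^{\theta} \sin{\left(2 \theta \right)} + 3 e^{\theta} \cos{\left(2 \theta \right)} + 10}{5}] = 3 e^{\theta} \cos{\left(2 \theta \right)} = G'(\theta).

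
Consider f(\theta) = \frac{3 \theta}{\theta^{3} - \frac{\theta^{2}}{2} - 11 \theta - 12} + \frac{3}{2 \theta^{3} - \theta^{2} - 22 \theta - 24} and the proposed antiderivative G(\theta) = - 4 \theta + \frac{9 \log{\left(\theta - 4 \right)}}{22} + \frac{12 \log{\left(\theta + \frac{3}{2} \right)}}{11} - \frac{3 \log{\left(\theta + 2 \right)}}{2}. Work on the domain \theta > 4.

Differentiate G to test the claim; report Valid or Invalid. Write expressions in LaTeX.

Invalid: d/d\theta[G] - f = -4, which is not 0.

d/d\theta[G] = \frac{- 8 \theta^{3} + 4 \theta^{2} + 94 \theta + 99}{2 \theta^{3} - \theta^{2} - 22 \theta - 24}
d/d\theta[G] - f(\theta) = -4 != 0.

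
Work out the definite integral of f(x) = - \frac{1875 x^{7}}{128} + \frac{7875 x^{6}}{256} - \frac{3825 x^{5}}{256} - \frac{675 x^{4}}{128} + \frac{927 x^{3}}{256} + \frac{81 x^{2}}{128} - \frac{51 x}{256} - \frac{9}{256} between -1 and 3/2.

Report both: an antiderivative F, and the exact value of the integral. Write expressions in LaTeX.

Antiderivative: F(x) = - \frac{1875 x^{8}}{1024} + \frac{1125 x^{7}}{256} - \frac{1275 x^{6}}{512} - \frac{135 x^{5}}{128} + \frac{927 x^{4}}{1024} + \frac{27 x^{3}}{128} - \frac{51 x^{2}}{512} - \frac{9 x}{256}; value = \frac{1004445}{262144}

The substitution u = \frac{5 x^{2}}{4} - \frac{3 x}{4} - \frac{1}{4} works: f is exactly (dF/du)*(du/dx) for that inner function.
F(x) = - \frac{1875 x^{8}}{1024} + \frac{1125 x^{7}}{256} - \frac{1275 x^{6}}{512} - \frac{135 x^{5}}{128} + \frac{927 x^{4}}{1024} + \frac{27 x^{3}}{128} - \frac{51 x^{2}}{512} - \frac{9 x}{256} is an antiderivative of f.
Check: d/dx[- \frac{1875 x^{8}}{1024} + \frac{1125 x^{7}}{256} - \frac{1275 x^{6}}{512} - \frac{135 x^{5}}{128} + \frac{927 x^{4}}{1024} + \frac{27 x^{3}}{128} - \frac{51 x^{2}}{512} - \frac{9 x}{256}] = - \frac{1875 x^{7}}{128} + \frac{7875 x^{6}}{256} - \frac{3825 x^{5}}{256} - \frac{675 x^{4}}{128} + \frac{927 x^{3}}{256} + \frac{81 x^{2}}{128} - \frac{51 x}{256} - \frac{9}{256} = f(x).
F(3/2) = - \frac{838755}{262144}; F(-1) = - \frac{225}{32}.
Integral = F(3/2) - F(-1) = \frac{1004445}{262144}.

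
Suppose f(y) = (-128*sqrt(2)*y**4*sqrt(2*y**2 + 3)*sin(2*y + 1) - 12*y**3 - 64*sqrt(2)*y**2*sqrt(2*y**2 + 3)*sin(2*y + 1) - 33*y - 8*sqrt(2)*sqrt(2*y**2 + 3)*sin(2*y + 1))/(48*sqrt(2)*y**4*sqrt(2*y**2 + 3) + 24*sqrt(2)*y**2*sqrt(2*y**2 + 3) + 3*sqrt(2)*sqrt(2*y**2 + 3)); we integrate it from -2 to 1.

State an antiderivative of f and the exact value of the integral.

Antiderivative: F(y) = (32*sqrt(2)*y**2*cos(2*y + 1) + 3*sqrt(2*y**2 + 3) + 8*sqrt(2)*cos(2*y + 1))/(24*sqrt(2)*y**2 + 6*sqrt(2)); value = -sqrt(22)/68 + sqrt(10)/20

Recover f(y) by differentiating a candidate F(y); any mismatch rules it out.
F(y) = (32*sqrt(2)*y**2*cos(2*y + 1) + 3*sqrt(2*y**2 + 3) + 8*sqrt(2)*cos(2*y + 1))/(24*sqrt(2)*y**2 + 6*sqrt(2)) is an antiderivative of f.
Check: d/dy[(32*sqrt(2)*y**2*cos(2*y + 1) + 3*sqrt(2*y**2 + 3) + 8*sqrt(2)*cos(2*y + 1))/(24*sqrt(2)*y**2 + 6*sqrt(2))] = (-256*y**4*sqrt(2*y**2 + 3)*sin(2*y + 1) - 12*sqrt(2)*y**3 - 128*y**2*sqrt(2*y**2 + 3)*sin(2*y + 1) - 33*sqrt(2)*y - 16*sqrt(2*y**2 + 3)*sin(2*y + 1))/(96*y**4*sqrt(2*y**2 + 3) + 48*y**2*sqrt(2*y**2 + 3) + 6*sqrt(2*y**2 + 3)), which equals f(y).
F(1) = 4*cos(3)/3 + sqrt(10)/20; F(-2) = 4*cos(3)/3 + sqrt(22)/68.
Integral = F(1) - F(-2) = -sqrt(22)/68 + sqrt(10)/20.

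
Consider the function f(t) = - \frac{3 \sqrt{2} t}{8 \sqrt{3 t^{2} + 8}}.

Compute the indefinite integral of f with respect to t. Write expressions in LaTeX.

The substitution u = \frac{3 t^{2}}{2} + 4 works: f is exactly (dF/du)*(du/dt) for that inner function.
Check: d/dt[- \frac{\sqrt{2} \sqrt{3 t^{2} + 8}}{8}] = - \frac{3 \sqrt{2} t}{8 \sqrt{3 t^{2} + 8}} = f(t).

F(t) = - \frac{\sqrt{2} \sqrt{3 t^{2} + 8}}{8} + C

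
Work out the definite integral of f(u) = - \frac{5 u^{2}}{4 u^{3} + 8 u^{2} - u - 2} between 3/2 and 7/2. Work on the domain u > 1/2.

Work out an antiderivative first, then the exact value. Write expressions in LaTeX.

Factor the denominator (\left(u + 2\right) \left(2 u - 1\right) \left(2 u + 1\right)) and decompose: f = \frac{5}{12 \left(2 u + 1\right)} - \frac{1}{4 \left(2 u - 1\right)} - \frac{4}{3 \left(u + 2\right)}; each piece integrates to a log, atan, or power term.
F(u) = \frac{- 3 \log{\left(u - \frac{1}{2} \right)} + 5 \log{\left(u + \frac{1}{2} \right)} - 32 \log{\left(u + 2 \right)}}{24} is an antiderivative of f.
Check: d/du[\frac{- 3 \log{\left(u - \frac{1}{2} \right)} + 5 \log{\left(u + \frac{1}{2} \right)} - 32 \log{\left(u + 2 \right)}}{24}] = - \frac{5 u^{2}}{4 u^{3} + 8 u^{2} - u - 2} = f(u).
F(7/2) = - \frac{4 \log{\left(\frac{11}{2} \right)}}{3} - \frac{\log{\left(3 \right)}}{8} + \frac{5 \log{\left(4 \right)}}{24}; F(3/2) = - \frac{4 \log{\left(\frac{7}{2} \right)}}{3} + \frac{5 \log{\left(2 \right)}}{24}.
Integral = F(7/2) - F(3/2) = - \frac{4 \log{\left(\frac{11}{2} \right)}}{3} - \frac{5 \log{\left(2 \right)}}{24} - \frac{\log{\left(3 \right)}}{8} + \frac{5 \log{\left(4 \right)}}{24} + \frac{4 \log{\left(\frac{7}{2} \right)}}{3}.

Antiderivative: F(u) = \frac{- 3 \log{\left(u - \frac{1}{2} \right)} + 5 \log{\left(u + \frac{1}{2} \right)} - 32 \log{\left(u + 2 \right)}}{24}; value = - \frac{4 \log{\left(\frac{11}{2} \right)}}{3} - \frac{5 \log{\left(2 \right)}}{24} - \frac{\log{\left(3 \right)}}{8} + \frac{5 \log{\left(4 \right)}}{24} + \frac{4 \log{\left(\frac{7}{2} \right)}}{3}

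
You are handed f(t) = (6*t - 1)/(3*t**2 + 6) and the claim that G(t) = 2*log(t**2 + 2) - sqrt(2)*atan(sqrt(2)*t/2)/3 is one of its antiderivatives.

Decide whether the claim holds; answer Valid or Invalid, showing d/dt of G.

d/dt[G] = (12*t - 2)/(3*t**2 + 6)
d/dt[G] - f(t) = (6*t - 1)/(3*t**2 + 6) != 0.

Invalid: d/dt[G] - f = (6*t - 1)/(3*t**2 + 6), which is not 0.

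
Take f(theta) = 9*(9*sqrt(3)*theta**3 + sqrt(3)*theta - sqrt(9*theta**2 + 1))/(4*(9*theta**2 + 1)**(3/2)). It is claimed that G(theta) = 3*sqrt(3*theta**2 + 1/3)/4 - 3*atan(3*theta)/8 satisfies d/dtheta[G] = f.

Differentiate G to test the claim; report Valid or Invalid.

Invalid: d/dtheta[G] - f = 9/(72*theta**2 + 8), which is not 0.

d/dtheta[G] = (162*sqrt(3)*theta**3 + 18*sqrt(3)*theta - 9*sqrt(9*theta**2 + 1))/(72*theta**2*sqrt(9*theta**2 + 1) + 8*sqrt(9*theta**2 + 1))
d/dtheta[G] - f(theta) = 9/(72*theta**2 + 8) != 0.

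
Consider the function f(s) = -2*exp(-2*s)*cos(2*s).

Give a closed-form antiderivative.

For F(s) to be correct the identity F'(s) - f(s) = 0 must hold.
Check: d/ds[-exp(-2*s)*sin(2*s)/2 + exp(-2*s)*cos(2*s)/2] = -2*exp(-2*s)*cos(2*s) = f(s).

An antiderivative is F(s) = -exp(-2*s)*sin(2*s)/2 + exp(-2*s)*cos(2*s)/2.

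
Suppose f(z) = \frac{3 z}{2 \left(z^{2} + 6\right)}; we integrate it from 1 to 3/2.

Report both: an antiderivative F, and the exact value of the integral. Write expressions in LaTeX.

The substitution u = z^{2} + 6 works: f is exactly (dF/du)*(du/dz) for that inner function.
F(z) = \frac{3 \log{\left(z^{2} + 6 \right)}}{4} is an antiderivative of f.
Check: d/dz[\frac{3 \log{\left(z^{2} + 6 \right)}}{4}] = \frac{3 z}{2 z^{2} + 12}, which equals f(z).
F(3/2) = \frac{3 \log{\left(\frac{33}{4} \right)}}{4}; F(1) = \frac{3 \log{\left(7 \right)}}{4}.
Integral = F(3/2) - F(1) = - \frac{3 \log{\left(7 \right)}}{4} + \frac{3 \log{\left(\frac{33}{4} \right)}}{4}.

Antiderivative: F(z) = \frac{3 \log{\left(z^{2} + 6 \right)}}{4}; value = - \frac{3 \log{\left(7 \right)}}{4} + \frac{3 \log{\left(\frac{33}{4} \right)}}{4}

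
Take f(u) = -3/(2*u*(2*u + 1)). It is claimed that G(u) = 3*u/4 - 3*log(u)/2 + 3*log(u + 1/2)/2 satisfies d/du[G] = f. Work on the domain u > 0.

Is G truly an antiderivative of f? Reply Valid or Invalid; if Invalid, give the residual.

d/du[G] = (6*u**2 + 3*u - 6)/(8*u**2 + 4*u)
d/du[G] - f(u) = 3/4 != 0.

Invalid: d/du[G] - f = 3/4, which is not 0.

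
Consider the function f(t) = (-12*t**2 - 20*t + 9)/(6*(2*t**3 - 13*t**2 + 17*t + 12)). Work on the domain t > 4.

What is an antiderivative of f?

An antiderivative is F(t) = -263*log(t - 4)/54 + 53*log(t - 3)/14 + 16*log(t + 1/2)/189.

The denominator factors as 6*(t - 4)*(t - 3)*(2*t + 1); partial fractions split f into directly integrable pieces: 32/(189*(2*t + 1)) + 53/(14*(t - 3)) - 263/(54*(t - 4)).
Check: d/dt[-263*log(t - 4)/54 + 53*log(t - 3)/14 + 16*log(t + 1/2)/189] = (-12*t**2 - 20*t + 9)/(12*t**3 - 78*t**2 + 102*t + 72), which equals f(t).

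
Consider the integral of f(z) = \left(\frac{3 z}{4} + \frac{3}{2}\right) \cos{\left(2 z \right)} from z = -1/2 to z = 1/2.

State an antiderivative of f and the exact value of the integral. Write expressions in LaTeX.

Antiderivative: F(z) = \frac{3 \left(2 z \sin{\left(2 z \right)} + 4 \sin{\left(2 z \right)} + \cos{\left(2 z \right)}\right)}{16}; value = \frac{3 \sin{\left(1 \right)}}{2}

A candidate is checked by its d/dz: the result must match f(z).
F(z) = \frac{3 \left(2 z \sin{\left(2 z \right)} + 4 \sin{\left(2 z \right)} + \cos{\left(2 z \right)}\right)}{16} is an antiderivative of f.
Check: d/dz[\frac{3 \left(2 z \sin{\left(2 z \right)} + 4 \sin{\left(2 z \right)} + \cos{\left(2 z \right)}\right)}{16}] = \frac{3 z \cos{\left(2 z \right)}}{4} + \frac{3 \cos{\left(2 z \right)}}{2}, which equals f(z).
F(1/2) = \frac{3 \cos{\left(1 \right)}}{16} + \frac{15 \sin{\left(1 \right)}}{16}; F(-1/2) = - \frac{9 \sin{\left(1 \right)}}{16} + \frac{3 \cos{\left(1 \right)}}{16}.
Integral = F(1/2) - F(-1/2) = \frac{3 \sin{\left(1 \right)}}{2}.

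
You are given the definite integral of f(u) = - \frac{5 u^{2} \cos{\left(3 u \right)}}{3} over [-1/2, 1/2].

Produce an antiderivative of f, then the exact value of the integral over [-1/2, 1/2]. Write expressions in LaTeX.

Antiderivative: F(u) = - \frac{5 \left(9 u^{2} \sin{\left(3 u \right)} + 6 u \cos{\left(3 u \right)} - 2 \sin{\left(3 u \right)}\right)}{81}; value = - \frac{5 \sin{\left(\frac{3}{2} \right)}}{162} - \frac{10 \cos{\left(\frac{3}{2} \right)}}{27}

Since d/du undoes antidifferentiation here, F'(u) = f(u) is required of F(u).
F(u) = - \frac{5 \left(9 u^{2} \sin{\left(3 u \right)} + 6 u \cos{\left(3 u \right)} - 2 \sin{\left(3 u \right)}\right)}{81} is an antiderivative of f.
Check: d/du[- \frac{5 \left(9 u^{2} \sin{\left(3 u \right)} + 6 u \cos{\left(3 u \right)} - 2 \sin{\left(3 u \right)}\right)}{81}] = - \frac{5 u^{2} \cos{\left(3 u \right)}}{3} = f(u).
F(1/2) = - \frac{5 \sin{\left(\frac{3}{2} \right)}}{324} - \frac{5 \cos{\left(\frac{3}{2} \right)}}{27}; F(-1/2) = \frac{5 \cos{\left(\frac{3}{2} \right)}}{27} + \frac{5 \sin{\left(\frac{3}{2} \right)}}{324}.
Integral = F(1/2) - F(-1/2) = - \frac{5 \sin{\left(\frac{3}{2} \right)}}{162} - \frac{10 \cos{\left(\frac{3}{2} \right)}}{27}.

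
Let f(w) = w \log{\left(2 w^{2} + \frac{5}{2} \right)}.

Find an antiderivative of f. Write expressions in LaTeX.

Recover f(w) by differentiating a candidate F(w); any mismatch rules it out.
Check: d/dw[\frac{w^{2} \log{\left(2 w^{2} + \frac{5}{2} \right)}}{2} - \frac{w^{2}}{2} + \frac{5 \log{\left(4 w^{2} + 5 \right)}}{8}] = w \log{\left(2 w^{2} + \frac{5}{2} \right)} = f(w).

An antiderivative is F(w) = \frac{w^{2} \log{\left(2 w^{2} + \frac{5}{2} \right)}}{2} - \frac{w^{2}}{2} + \frac{5 \log{\left(4 w^{2} + 5 \right)}}{8}.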